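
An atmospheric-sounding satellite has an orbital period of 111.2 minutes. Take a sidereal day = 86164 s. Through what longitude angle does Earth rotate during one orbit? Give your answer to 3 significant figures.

27.9°

T = 111.2 min = 6672.0 s.
During one orbit Earth rotates (6672.0 / 86164) × 360° = 27.88°.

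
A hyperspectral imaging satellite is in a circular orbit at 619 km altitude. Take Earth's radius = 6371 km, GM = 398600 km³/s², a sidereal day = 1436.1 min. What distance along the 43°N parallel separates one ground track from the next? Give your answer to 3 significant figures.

1980 km

Semi-major axis a = 6371 + 619 = 6990 km. Period T = 2π√(a³/μ) = 2π√(6990³/398600) = 5816.0 s = 96.93 min.
Node shift per orbit = (5816.0/86166) × 360° = 24.30°.
Equatorial spacing = 24.30 × 111.2 km/° = 2702 km.
At 43° latitude, spacing = 2702 × cos(43°) = 1976 km.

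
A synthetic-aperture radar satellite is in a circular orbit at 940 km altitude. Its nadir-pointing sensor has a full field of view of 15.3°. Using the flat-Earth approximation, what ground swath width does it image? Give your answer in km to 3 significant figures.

Half-angle = 15.3°/2 = 7.65°.
Swath width ≈ 2h·tan(θ/2) = 2 × 940 × tan(7.65°) = 252.5 km.

253 km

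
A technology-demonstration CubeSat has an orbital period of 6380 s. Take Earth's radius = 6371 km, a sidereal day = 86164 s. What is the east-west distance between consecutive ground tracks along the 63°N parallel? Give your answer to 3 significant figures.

Node shift per orbit = (6380.0/86164) × 360° = 26.66°.
Equatorial spacing = 26.66 × 111.2 km/° = 2964 km.
At 63° latitude, spacing = 2964 × cos(63°) = 1346 km.

1350 km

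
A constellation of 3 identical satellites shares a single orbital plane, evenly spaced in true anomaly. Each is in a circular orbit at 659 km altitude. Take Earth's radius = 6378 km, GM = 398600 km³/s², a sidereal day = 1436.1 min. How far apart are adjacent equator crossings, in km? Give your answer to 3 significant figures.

Semi-major axis a = 6378 + 659 = 7037 km. Period T = 2π√(a³/μ) = 2π√(7037³/398600) = 5874.8 s = 97.91 min.
Single-satellite node shift = (5874.8/86166) × 360° = 24.54°.
With 3 satellites evenly phased, successive equator crossings are 24.54/3 = 8.182° apart.
That is 8.182 × 111.3 = 911 km at the equator.

911 km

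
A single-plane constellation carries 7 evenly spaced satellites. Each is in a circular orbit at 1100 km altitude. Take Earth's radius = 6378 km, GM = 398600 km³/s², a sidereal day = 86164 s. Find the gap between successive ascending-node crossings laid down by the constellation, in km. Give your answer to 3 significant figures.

Semi-major axis a = 6378 + 1100 = 7478 km. Period T = 2π√(a³/μ) = 2π√(7478³/398600) = 6435.6 s = 107.26 min.
Single-satellite node shift = (6435.6/86164) × 360° = 26.89°.
With 7 satellites evenly phased, successive equator crossings are 26.89/7 = 3.841° apart.
That is 3.841 × 111.3 = 428 km at the equator.

428 km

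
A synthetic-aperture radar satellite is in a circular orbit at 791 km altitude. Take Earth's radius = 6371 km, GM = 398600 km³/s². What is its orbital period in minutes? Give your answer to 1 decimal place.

100.5 min

Semi-major axis a = 6371 + 791 = 7162 km. Period T = 2π√(a³/μ) = 2π√(7162³/398600) = 6032.0 s = 100.53 min.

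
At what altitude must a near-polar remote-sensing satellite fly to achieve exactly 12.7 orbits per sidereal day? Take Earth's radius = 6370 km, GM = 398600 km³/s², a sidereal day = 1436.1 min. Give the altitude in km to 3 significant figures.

1380 km

Required period T = 86166 / 12.7 = 6784.7 s.
From T = 2π√(a³/μ): a = (μ T²/4π²)^(1/3) = (398600 × 6784.7² / 4π²)^(1/3) = 7746 km.
Altitude h = a − R = 7746 − 6370 = 1376 km.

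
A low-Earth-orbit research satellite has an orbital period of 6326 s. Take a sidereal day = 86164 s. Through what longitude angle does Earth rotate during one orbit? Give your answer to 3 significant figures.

During one orbit Earth rotates (6326.0 / 86164) × 360° = 26.43°.

26.4°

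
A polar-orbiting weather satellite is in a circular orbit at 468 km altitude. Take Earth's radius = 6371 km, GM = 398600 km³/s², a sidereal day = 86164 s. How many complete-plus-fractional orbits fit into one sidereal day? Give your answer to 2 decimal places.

15.31

Semi-major axis a = 6371 + 468 = 6839 km. Period T = 2π√(a³/μ) = 2π√(6839³/398600) = 5628.6 s = 93.81 min.
Orbits per sidereal day = 86164 / 5628.6 = 15.308.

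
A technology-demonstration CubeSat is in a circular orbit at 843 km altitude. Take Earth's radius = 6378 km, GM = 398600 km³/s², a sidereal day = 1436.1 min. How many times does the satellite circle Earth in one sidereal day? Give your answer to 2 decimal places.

14.11

Semi-major axis a = 6378 + 843 = 7221 km. Period T = 2π√(a³/μ) = 2π√(7221³/398600) = 6106.7 s = 101.78 min.
Orbits per sidereal day = 86166 / 6106.7 = 14.110.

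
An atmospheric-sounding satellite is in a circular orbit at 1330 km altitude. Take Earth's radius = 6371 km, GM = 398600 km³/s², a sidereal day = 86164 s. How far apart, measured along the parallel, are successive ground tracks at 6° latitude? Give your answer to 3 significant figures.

Semi-major axis a = 6371 + 1330 = 7701 km. Period T = 2π√(a³/μ) = 2π√(7701³/398600) = 6725.6 s = 112.09 min.
Node shift per orbit = (6725.6/86164) × 360° = 28.10°.
Equatorial spacing = 28.10 × 111.2 km/° = 3125 km.
At 6° latitude, spacing = 3125 × cos(6°) = 3107 km.

3110 km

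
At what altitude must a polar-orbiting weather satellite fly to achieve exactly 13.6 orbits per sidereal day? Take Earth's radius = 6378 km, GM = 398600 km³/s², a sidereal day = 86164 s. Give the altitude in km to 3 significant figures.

Required period T = 86164 / 13.6 = 6335.6 s.
From T = 2π√(a³/μ): a = (μ T²/4π²)^(1/3) = (398600 × 6335.6² / 4π²)^(1/3) = 7400 km.
Altitude h = a − R = 7400 − 6378 = 1022 km.

1020 km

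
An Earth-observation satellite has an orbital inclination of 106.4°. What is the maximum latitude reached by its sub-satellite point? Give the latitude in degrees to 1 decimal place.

Retrograde orbit: the ground track reaches ±(180° − i) = ±(180 − 106.4) = ±73.6°.

73.6°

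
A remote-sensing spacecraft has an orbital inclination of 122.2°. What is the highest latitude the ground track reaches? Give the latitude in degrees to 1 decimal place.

Retrograde orbit: the ground track reaches ±(180° − i) = ±(180 − 122.2) = ±57.8°.

57.8°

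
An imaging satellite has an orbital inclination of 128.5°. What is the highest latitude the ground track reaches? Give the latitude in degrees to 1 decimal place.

51.5°

Retrograde orbit: the ground track reaches ±(180° − i) = ±(180 − 128.5) = ±51.5°.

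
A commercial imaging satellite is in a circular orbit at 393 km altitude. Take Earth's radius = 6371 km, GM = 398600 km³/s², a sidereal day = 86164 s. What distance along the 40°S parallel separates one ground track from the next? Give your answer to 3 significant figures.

Semi-major axis a = 6371 + 393 = 6764 km. Period T = 2π√(a³/μ) = 2π√(6764³/398600) = 5536.3 s = 92.27 min.
Node shift per orbit = (5536.3/86164) × 360° = 23.13°.
Equatorial spacing = 23.13 × 111.2 km/° = 2572 km.
At 40° latitude, spacing = 2572 × cos(40°) = 1970 km.

1970 km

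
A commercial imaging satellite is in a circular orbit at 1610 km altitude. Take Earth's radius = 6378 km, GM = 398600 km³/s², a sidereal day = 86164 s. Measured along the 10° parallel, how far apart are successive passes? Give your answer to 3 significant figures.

3250 km

Semi-major axis a = 6378 + 1610 = 7988 km. Period T = 2π√(a³/μ) = 2π√(7988³/398600) = 7105.1 s = 118.42 min.
Node shift per orbit = (7105.1/86164) × 360° = 29.69°.
Equatorial spacing = 29.69 × 111.3 km/° = 3305 km.
At 10° latitude, spacing = 3305 × cos(10°) = 3254 km.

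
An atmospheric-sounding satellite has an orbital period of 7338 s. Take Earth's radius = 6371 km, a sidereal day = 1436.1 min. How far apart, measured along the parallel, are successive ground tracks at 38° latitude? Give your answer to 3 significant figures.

Node shift per orbit = (7338.0/86166) × 360° = 30.66°.
Equatorial spacing = 30.66 × 111.2 km/° = 3409 km.
At 38° latitude, spacing = 3409 × cos(38°) = 2686 km.

2690 km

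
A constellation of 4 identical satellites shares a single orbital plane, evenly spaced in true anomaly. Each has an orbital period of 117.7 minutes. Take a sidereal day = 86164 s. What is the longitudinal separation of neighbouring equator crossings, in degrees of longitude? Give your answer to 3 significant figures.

T = 117.7 min = 7062.0 s.
Single-satellite node shift = (7062.0/86164) × 360° = 29.51°.
With 4 satellites evenly phased, successive equator crossings are 29.51/4 = 7.376° apart.

7.38°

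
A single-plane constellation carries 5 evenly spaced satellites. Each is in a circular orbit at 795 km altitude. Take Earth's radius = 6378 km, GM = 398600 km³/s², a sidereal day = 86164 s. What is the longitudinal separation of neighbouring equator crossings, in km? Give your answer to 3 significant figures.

562 km

Semi-major axis a = 6378 + 795 = 7173 km. Period T = 2π√(a³/μ) = 2π√(7173³/398600) = 6045.9 s = 100.77 min.
Single-satellite node shift = (6045.9/86164) × 360° = 25.26°.
With 5 satellites evenly phased, successive equator crossings are 25.26/5 = 5.052° apart.
That is 5.052 × 111.3 = 562 km at the equator.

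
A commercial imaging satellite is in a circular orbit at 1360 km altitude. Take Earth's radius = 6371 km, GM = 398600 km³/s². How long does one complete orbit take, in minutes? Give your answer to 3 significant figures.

Semi-major axis a = 6371 + 1360 = 7731 km. Period T = 2π√(a³/μ) = 2π√(7731³/398600) = 6765.0 s = 112.75 min.

113 min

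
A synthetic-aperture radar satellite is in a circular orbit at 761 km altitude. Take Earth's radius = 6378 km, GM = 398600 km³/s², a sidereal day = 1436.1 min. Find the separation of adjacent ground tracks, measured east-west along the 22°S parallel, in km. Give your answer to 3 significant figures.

Semi-major axis a = 6378 + 761 = 7139 km. Period T = 2π√(a³/μ) = 2π√(7139³/398600) = 6003.0 s = 100.05 min.
Node shift per orbit = (6003.0/86166) × 360° = 25.08°.
Equatorial spacing = 25.08 × 111.3 km/° = 2792 km.
At 22° latitude, spacing = 2792 × cos(22°) = 2589 km.

2590 km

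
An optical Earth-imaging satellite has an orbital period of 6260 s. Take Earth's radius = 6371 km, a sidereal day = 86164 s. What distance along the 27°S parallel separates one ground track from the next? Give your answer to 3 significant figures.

2590 km

Node shift per orbit = (6260.0/86164) × 360° = 26.15°.
Equatorial spacing = 26.15 × 111.2 km/° = 2908 km.
At 27° latitude, spacing = 2908 × cos(27°) = 2591 km.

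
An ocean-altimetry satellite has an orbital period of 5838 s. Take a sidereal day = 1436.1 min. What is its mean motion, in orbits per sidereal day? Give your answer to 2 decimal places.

Orbits per sidereal day = 86166 / 5838.0 = 14.760.

14.76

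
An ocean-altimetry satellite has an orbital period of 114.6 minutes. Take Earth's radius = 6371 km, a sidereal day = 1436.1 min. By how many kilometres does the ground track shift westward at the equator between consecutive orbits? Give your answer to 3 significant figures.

3190 km

T = 114.6 min = 6876.0 s.
During one orbit Earth rotates (6876.0 / 86166) × 360° = 28.73°.
At the equator that is 28.73° × (2π·6371/360) km/° = 28.73 × 111.2 = 3194 km.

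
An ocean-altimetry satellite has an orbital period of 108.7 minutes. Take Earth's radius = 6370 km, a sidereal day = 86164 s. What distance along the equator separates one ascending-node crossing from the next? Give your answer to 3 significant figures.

T = 108.7 min = 6522.0 s.
During one orbit Earth rotates (6522.0 / 86164) × 360° = 27.25°.
At the equator that is 27.25° × (2π·6370/360) km/° = 27.25 × 111.2 = 3030 km.

3030 km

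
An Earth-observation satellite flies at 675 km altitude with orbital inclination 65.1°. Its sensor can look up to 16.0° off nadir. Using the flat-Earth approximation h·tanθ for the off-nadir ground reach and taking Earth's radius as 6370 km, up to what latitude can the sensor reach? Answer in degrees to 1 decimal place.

For a prograde orbit the ground track reaches latitude ±i = ±65.1°.
Sensor half-swath on the ground ≈ 675·tan(16.0°) = 194 km = 1.74° of latitude.
Maximum observable latitude ≈ 65.1 + 1.74 = 66.8°.

66.8°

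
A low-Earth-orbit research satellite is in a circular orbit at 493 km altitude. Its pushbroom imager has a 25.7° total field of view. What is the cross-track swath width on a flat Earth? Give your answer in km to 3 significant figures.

Half-angle = 25.7°/2 = 12.85°.
Swath width ≈ 2h·tan(θ/2) = 2 × 493 × tan(12.85°) = 224.9 km.

225 km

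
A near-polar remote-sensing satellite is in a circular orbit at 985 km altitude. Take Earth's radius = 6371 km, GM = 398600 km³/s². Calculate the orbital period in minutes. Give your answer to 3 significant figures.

Semi-major axis a = 6371 + 985 = 7356 km. Period T = 2π√(a³/μ) = 2π√(7356³/398600) = 6278.8 s = 104.65 min.

105 min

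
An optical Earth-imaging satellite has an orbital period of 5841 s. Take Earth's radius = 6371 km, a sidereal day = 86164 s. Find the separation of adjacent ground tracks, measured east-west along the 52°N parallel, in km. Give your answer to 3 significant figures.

Node shift per orbit = (5841.0/86164) × 360° = 24.40°.
Equatorial spacing = 24.40 × 111.2 km/° = 2714 km.
At 52° latitude, spacing = 2714 × cos(52°) = 1671 km.

1670 km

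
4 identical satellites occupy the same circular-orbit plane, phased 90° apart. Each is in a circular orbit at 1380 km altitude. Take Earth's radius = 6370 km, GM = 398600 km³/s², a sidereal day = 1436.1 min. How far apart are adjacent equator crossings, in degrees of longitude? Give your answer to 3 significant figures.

Semi-major axis a = 6370 + 1380 = 7750 km. Period T = 2π√(a³/μ) = 2π√(7750³/398600) = 6789.9 s = 113.17 min.
Single-satellite node shift = (6789.9/86166) × 360° = 28.37°.
With 4 satellites evenly phased, successive equator crossings are 28.37/4 = 7.092° apart.

7.09°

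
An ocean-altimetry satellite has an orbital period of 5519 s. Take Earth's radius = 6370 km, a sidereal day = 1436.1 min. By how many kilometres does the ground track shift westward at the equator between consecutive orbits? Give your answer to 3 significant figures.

2560 km

During one orbit Earth rotates (5519.0 / 86166) × 360° = 23.06°.
At the equator that is 23.06° × (2π·6370/360) km/° = 23.06 × 111.2 = 2564 km.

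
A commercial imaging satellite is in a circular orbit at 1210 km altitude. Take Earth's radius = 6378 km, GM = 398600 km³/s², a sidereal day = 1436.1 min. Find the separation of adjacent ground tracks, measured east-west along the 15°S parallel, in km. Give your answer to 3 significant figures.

2960 km

Semi-major axis a = 6378 + 1210 = 7588 km. Period T = 2π√(a³/μ) = 2π√(7588³/398600) = 6578.1 s = 109.64 min.
Node shift per orbit = (6578.1/86166) × 360° = 27.48°.
Equatorial spacing = 27.48 × 111.3 km/° = 3059 km.
At 15° latitude, spacing = 3059 × cos(15°) = 2955 km.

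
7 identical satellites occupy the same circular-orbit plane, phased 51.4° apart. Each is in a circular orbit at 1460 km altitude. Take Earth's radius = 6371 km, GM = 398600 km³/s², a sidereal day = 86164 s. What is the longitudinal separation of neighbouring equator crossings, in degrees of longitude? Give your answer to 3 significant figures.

Semi-major axis a = 6371 + 1460 = 7831 km. Period T = 2π√(a³/μ) = 2π√(7831³/398600) = 6896.6 s = 114.94 min.
Single-satellite node shift = (6896.6/86164) × 360° = 28.81°.
With 7 satellites evenly phased, successive equator crossings are 28.81/7 = 4.116° apart.

4.12°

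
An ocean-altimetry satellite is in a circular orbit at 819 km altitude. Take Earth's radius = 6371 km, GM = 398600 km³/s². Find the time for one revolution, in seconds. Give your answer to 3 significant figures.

6070 seconds

Semi-major axis a = 6371 + 819 = 7190 km. Period T = 2π√(a³/μ) = 2π√(7190³/398600) = 6067.4 s = 101.12 min.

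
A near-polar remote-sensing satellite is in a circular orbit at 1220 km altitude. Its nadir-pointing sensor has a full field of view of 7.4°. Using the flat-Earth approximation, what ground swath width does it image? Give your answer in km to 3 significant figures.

158 km

Half-angle = 7.4°/2 = 3.7°.
Swath width ≈ 2h·tan(θ/2) = 2 × 1220 × tan(3.7°) = 157.8 km.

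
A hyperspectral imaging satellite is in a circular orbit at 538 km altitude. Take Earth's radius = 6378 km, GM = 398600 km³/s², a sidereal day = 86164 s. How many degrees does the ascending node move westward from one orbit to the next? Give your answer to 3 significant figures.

Semi-major axis a = 6378 + 538 = 6916 km. Period T = 2π√(a³/μ) = 2π√(6916³/398600) = 5723.9 s = 95.40 min.
During one orbit Earth rotates (5723.9 / 86164) × 360° = 23.91°.

23.9°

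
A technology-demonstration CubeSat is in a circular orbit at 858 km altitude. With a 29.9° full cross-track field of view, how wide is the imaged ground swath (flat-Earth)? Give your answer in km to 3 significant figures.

Half-angle = 29.9°/2 = 14.95°.
Swath width ≈ 2h·tan(θ/2) = 2 × 858 × tan(14.95°) = 458.2 km.

458 km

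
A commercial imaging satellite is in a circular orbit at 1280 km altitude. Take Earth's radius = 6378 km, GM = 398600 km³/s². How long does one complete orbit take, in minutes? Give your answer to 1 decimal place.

Semi-major axis a = 6378 + 1280 = 7658 km. Period T = 2π√(a³/μ) = 2π√(7658³/398600) = 6669.4 s = 111.16 min.

111.2 min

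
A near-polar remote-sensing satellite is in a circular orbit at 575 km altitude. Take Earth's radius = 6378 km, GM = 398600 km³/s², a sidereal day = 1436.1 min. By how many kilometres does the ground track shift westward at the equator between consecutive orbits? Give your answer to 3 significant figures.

2680 km

Semi-major axis a = 6378 + 575 = 6953 km. Period T = 2π√(a³/μ) = 2π√(6953³/398600) = 5769.9 s = 96.17 min.
During one orbit Earth rotates (5769.9 / 86166) × 360° = 24.11°.
At the equator that is 24.11° × (2π·6378/360) km/° = 24.11 × 111.3 = 2683 km.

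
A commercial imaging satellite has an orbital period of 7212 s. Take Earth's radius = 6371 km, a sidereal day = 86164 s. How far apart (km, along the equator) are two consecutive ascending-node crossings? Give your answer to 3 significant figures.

During one orbit Earth rotates (7212.0 / 86164) × 360° = 30.13°.
At the equator that is 30.13° × (2π·6371/360) km/° = 30.13 × 111.2 = 3351 km.

3350 km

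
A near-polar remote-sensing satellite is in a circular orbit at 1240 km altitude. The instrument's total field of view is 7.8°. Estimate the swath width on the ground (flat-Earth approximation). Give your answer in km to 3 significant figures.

169 km

Half-angle = 7.8°/2 = 3.9°.
Swath width ≈ 2h·tan(θ/2) = 2 × 1240 × tan(3.9°) = 169.1 km.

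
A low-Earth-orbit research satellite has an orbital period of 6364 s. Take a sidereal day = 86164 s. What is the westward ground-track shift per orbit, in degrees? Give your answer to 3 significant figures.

During one orbit Earth rotates (6364.0 / 86164) × 360° = 26.59°.

26.6°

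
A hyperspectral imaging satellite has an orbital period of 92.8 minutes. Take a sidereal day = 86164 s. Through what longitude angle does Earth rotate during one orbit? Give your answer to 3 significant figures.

23.3°

T = 92.8 min = 5568.0 s.
During one orbit Earth rotates (5568.0 / 86164) × 360° = 23.26°.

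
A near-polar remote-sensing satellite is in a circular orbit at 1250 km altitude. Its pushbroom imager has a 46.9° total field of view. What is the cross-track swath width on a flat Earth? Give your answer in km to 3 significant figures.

1080 km

Half-angle = 46.9°/2 = 23.45°.
Swath width ≈ 2h·tan(θ/2) = 2 × 1250 × tan(23.45°) = 1084.4 km.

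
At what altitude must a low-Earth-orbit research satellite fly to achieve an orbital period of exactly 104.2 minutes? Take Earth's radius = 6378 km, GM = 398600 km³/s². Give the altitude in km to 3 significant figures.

957 km

T = 104.2 min = 6252.0 s.
From T = 2π√(a³/μ): a = (μ T²/4π²)^(1/3) = (398600 × 6252.0² / 4π²)^(1/3) = 7335 km.
Altitude h = a − R = 7335 − 6378 = 957 km.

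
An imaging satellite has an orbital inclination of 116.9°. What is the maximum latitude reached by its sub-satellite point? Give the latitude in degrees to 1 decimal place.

63.1°

Retrograde orbit: the ground track reaches ±(180° − i) = ±(180 − 116.9) = ±63.1°.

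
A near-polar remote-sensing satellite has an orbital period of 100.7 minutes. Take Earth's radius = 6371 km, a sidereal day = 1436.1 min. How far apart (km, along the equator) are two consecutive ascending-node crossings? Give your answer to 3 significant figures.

2810 km

T = 100.7 min = 6042.0 s.
During one orbit Earth rotates (6042.0 / 86166) × 360° = 25.24°.
At the equator that is 25.24° × (2π·6371/360) km/° = 25.24 × 111.2 = 2807 km.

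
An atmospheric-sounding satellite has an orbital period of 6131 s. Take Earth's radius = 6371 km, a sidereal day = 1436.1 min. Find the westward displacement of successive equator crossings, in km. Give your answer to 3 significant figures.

2850 km

During one orbit Earth rotates (6131.0 / 86166) × 360° = 25.62°.
At the equator that is 25.62° × (2π·6371/360) km/° = 25.62 × 111.2 = 2848 km.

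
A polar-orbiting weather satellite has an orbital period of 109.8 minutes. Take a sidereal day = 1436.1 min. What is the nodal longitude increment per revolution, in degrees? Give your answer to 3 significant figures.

T = 109.8 min = 6588.0 s.
During one orbit Earth rotates (6588.0 / 86166) × 360° = 27.52°.

27.5°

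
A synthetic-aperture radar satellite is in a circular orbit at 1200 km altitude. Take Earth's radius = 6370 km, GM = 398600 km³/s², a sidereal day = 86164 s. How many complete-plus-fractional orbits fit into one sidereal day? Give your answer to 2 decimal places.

13.15

Semi-major axis a = 6370 + 1200 = 7570 km. Period T = 2π√(a³/μ) = 2π√(7570³/398600) = 6554.7 s = 109.25 min.
Orbits per sidereal day = 86164 / 6554.7 = 13.145.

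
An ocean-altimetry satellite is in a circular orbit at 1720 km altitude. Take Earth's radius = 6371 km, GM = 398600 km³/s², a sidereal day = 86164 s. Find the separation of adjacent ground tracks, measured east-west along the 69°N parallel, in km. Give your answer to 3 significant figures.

1210 km

Semi-major axis a = 6371 + 1720 = 8091 km. Period T = 2π√(a³/μ) = 2π√(8091³/398600) = 7242.9 s = 120.72 min.
Node shift per orbit = (7242.9/86164) × 360° = 30.26°.
Equatorial spacing = 30.26 × 111.2 km/° = 3365 km.
At 69° latitude, spacing = 3365 × cos(69°) = 1206 km.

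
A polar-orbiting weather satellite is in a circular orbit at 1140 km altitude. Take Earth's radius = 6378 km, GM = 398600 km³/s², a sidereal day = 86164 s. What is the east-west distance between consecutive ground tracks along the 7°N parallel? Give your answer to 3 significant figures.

Semi-major axis a = 6378 + 1140 = 7518 km. Period T = 2π√(a³/μ) = 2π√(7518³/398600) = 6487.3 s = 108.12 min.
Node shift per orbit = (6487.3/86164) × 360° = 27.10°.
Equatorial spacing = 27.10 × 111.3 km/° = 3017 km.
At 7° latitude, spacing = 3017 × cos(7°) = 2995 km.

2990 km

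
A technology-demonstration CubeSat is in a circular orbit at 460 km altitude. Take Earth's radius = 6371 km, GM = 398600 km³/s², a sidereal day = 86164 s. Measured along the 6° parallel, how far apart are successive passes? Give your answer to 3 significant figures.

Semi-major axis a = 6371 + 460 = 6831 km. Period T = 2π√(a³/μ) = 2π√(6831³/398600) = 5618.7 s = 93.65 min.
Node shift per orbit = (5618.7/86164) × 360° = 23.48°.
Equatorial spacing = 23.48 × 111.2 km/° = 2610 km.
At 6° latitude, spacing = 2610 × cos(6°) = 2596 km.

2600 km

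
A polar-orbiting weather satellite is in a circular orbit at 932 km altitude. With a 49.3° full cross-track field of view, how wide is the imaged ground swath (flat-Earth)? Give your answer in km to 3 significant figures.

855 km

Half-angle = 49.3°/2 = 24.65°.
Swath width ≈ 2h·tan(θ/2) = 2 × 932 × tan(24.65°) = 855.4 km.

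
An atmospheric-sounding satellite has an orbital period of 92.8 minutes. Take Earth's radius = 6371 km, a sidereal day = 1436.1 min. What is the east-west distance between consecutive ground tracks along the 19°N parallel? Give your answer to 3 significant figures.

T = 92.8 min = 5568.0 s.
Node shift per orbit = (5568.0/86166) × 360° = 23.26°.
Equatorial spacing = 23.26 × 111.2 km/° = 2587 km.
At 19° latitude, spacing = 2587 × cos(19°) = 2446 km.

2450 km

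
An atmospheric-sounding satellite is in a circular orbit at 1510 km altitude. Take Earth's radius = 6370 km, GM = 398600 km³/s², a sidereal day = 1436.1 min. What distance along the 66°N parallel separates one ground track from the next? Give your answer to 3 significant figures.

Semi-major axis a = 6370 + 1510 = 7880 km. Period T = 2π√(a³/μ) = 2π√(7880³/398600) = 6961.5 s = 116.02 min.
Node shift per orbit = (6961.5/86166) × 360° = 29.08°.
Equatorial spacing = 29.08 × 111.2 km/° = 3234 km.
At 66° latitude, spacing = 3234 × cos(66°) = 1315 km.

1320 km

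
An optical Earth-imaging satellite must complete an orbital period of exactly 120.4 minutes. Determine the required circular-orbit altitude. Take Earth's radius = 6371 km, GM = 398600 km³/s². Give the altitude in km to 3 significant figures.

T = 120.4 min = 7224.0 s.
From T = 2π√(a³/μ): a = (μ T²/4π²)^(1/3) = (398600 × 7224.0² / 4π²)^(1/3) = 8077 km.
Altitude h = a − R = 8077 − 6371 = 1706 km.

1710 km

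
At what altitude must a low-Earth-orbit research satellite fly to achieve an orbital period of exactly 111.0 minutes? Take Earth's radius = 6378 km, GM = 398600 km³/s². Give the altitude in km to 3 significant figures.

1270 km

T = 111.0 min = 6660.0 s.
From T = 2π√(a³/μ): a = (μ T²/4π²)^(1/3) = (398600 × 6660.0² / 4π²)^(1/3) = 7651 km.
Altitude h = a − R = 7651 − 6378 = 1273 km.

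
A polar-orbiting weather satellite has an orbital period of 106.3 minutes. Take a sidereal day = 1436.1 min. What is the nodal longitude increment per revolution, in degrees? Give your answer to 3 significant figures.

26.6°

T = 106.3 min = 6378.0 s.
During one orbit Earth rotates (6378.0 / 86166) × 360° = 26.65°.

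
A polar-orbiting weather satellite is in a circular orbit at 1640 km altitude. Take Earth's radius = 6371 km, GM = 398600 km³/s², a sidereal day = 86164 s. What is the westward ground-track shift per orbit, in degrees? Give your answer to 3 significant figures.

29.8°

Semi-major axis a = 6371 + 1640 = 8011 km. Period T = 2π√(a³/μ) = 2π√(8011³/398600) = 7135.8 s = 118.93 min.
During one orbit Earth rotates (7135.8 / 86164) × 360° = 29.81°.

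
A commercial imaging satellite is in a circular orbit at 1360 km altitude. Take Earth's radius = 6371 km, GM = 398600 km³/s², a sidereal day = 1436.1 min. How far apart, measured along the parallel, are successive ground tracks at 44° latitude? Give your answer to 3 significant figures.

Semi-major axis a = 6371 + 1360 = 7731 km. Period T = 2π√(a³/μ) = 2π√(7731³/398600) = 6765.0 s = 112.75 min.
Node shift per orbit = (6765.0/86166) × 360° = 28.26°.
Equatorial spacing = 28.26 × 111.2 km/° = 3143 km.
At 44° latitude, spacing = 3143 × cos(44°) = 2261 km.

2260 km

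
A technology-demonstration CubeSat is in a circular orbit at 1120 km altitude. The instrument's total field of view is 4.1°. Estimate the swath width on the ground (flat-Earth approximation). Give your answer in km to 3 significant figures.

80.2 km

Half-angle = 4.1°/2 = 2.05°.
Swath width ≈ 2h·tan(θ/2) = 2 × 1120 × tan(2.05°) = 80.2 km.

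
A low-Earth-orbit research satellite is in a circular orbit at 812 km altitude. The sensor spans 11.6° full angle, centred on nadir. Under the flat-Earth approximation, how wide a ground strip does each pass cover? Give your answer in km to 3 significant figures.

Half-angle = 11.6°/2 = 5.8°.
Swath width ≈ 2h·tan(θ/2) = 2 × 812 × tan(5.8°) = 165.0 km.

165 km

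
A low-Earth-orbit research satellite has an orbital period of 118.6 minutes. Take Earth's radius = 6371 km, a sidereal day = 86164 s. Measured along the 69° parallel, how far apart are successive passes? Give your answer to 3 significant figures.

T = 118.6 min = 7116.0 s.
Node shift per orbit = (7116.0/86164) × 360° = 29.73°.
Equatorial spacing = 29.73 × 111.2 km/° = 3306 km.
At 69° latitude, spacing = 3306 × cos(69°) = 1185 km.

1180 km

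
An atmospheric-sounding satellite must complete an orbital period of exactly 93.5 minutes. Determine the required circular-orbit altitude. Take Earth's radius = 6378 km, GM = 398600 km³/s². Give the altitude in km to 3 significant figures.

446 km

T = 93.5 min = 5610.0 s.
From T = 2π√(a³/μ): a = (μ T²/4π²)^(1/3) = (398600 × 5610.0² / 4π²)^(1/3) = 6824 km.
Altitude h = a − R = 6824 − 6378 = 446 km.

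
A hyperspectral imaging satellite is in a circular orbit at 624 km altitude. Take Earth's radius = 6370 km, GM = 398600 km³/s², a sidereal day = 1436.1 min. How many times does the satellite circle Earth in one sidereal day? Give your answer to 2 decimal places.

14.80

Semi-major axis a = 6370 + 624 = 6994 km. Period T = 2π√(a³/μ) = 2π√(6994³/398600) = 5821.0 s = 97.02 min.
Orbits per sidereal day = 86166 / 5821.0 = 14.803.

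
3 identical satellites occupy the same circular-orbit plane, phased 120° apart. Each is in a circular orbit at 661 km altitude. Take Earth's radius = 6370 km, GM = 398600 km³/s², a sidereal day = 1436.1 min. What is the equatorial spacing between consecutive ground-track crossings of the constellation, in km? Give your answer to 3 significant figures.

Semi-major axis a = 6370 + 661 = 7031 km. Period T = 2π√(a³/μ) = 2π√(7031³/398600) = 5867.3 s = 97.79 min.
Single-satellite node shift = (5867.3/86166) × 360° = 24.51°.
With 3 satellites evenly phased, successive equator crossings are 24.51/3 = 8.171° apart.
That is 8.171 × 111.2 = 908 km at the equator.

908 km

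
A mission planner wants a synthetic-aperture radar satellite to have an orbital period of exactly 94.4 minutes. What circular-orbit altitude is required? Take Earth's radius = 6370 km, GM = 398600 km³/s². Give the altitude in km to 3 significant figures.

498 km

T = 94.4 min = 5664.0 s.
From T = 2π√(a³/μ): a = (μ T²/4π²)^(1/3) = (398600 × 5664.0² / 4π²)^(1/3) = 6868 km.
Altitude h = a − R = 6868 − 6370 = 498 km.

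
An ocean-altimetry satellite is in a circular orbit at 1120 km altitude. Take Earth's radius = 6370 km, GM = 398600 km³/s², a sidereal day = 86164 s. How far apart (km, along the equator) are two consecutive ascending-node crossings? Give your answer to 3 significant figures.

Semi-major axis a = 6370 + 1120 = 7490 km. Period T = 2π√(a³/μ) = 2π√(7490³/398600) = 6451.1 s = 107.52 min.
During one orbit Earth rotates (6451.1 / 86164) × 360° = 26.95°.
At the equator that is 26.95° × (2π·6370/360) km/° = 26.95 × 111.2 = 2997 km.

3000 km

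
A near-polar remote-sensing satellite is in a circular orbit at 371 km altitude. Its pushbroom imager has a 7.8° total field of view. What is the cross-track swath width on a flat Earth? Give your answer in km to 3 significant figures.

50.6 km

Half-angle = 7.8°/2 = 3.9°.
Swath width ≈ 2h·tan(θ/2) = 2 × 371 × tan(3.9°) = 50.6 km.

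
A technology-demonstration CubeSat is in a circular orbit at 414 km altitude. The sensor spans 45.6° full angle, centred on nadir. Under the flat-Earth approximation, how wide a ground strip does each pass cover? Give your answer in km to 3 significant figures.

Half-angle = 45.6°/2 = 22.8°.
Swath width ≈ 2h·tan(θ/2) = 2 × 414 × tan(22.8°) = 348.1 km.

348 km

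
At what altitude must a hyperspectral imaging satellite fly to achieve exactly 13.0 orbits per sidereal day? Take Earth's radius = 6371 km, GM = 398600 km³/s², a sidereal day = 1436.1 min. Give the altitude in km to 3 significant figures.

Required period T = 86166 / 13.0 = 6628.2 s.
From T = 2π√(a³/μ): a = (μ T²/4π²)^(1/3) = (398600 × 6628.2² / 4π²)^(1/3) = 7626 km.
Altitude h = a − R = 7626 − 6371 = 1255 km.

1260 km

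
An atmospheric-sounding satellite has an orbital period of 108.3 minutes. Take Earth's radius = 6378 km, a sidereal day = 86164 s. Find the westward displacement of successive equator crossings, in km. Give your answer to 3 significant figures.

3020 km

T = 108.3 min = 6498.0 s.
During one orbit Earth rotates (6498.0 / 86164) × 360° = 27.15°.
At the equator that is 27.15° × (2π·6378/360) km/° = 27.15 × 111.3 = 3022 km.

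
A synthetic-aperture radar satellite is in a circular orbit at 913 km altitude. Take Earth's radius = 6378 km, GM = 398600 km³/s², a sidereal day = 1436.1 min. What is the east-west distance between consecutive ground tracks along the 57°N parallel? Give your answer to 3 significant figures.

1570 km

Semi-major axis a = 6378 + 913 = 7291 km. Period T = 2π√(a³/μ) = 2π√(7291³/398600) = 6195.7 s = 103.26 min.
Node shift per orbit = (6195.7/86166) × 360° = 25.89°.
Equatorial spacing = 25.89 × 111.3 km/° = 2882 km.
At 57° latitude, spacing = 2882 × cos(57°) = 1569 km.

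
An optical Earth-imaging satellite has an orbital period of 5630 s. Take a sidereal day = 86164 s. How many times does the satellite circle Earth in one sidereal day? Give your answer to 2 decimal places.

Orbits per sidereal day = 86164 / 5630.0 = 15.304.

15.30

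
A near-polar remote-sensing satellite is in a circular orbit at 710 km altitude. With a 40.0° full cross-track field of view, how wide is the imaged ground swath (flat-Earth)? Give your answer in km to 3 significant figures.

Half-angle = 40.0°/2 = 20°.
Swath width ≈ 2h·tan(θ/2) = 2 × 710 × tan(20°) = 516.8 km.

517 km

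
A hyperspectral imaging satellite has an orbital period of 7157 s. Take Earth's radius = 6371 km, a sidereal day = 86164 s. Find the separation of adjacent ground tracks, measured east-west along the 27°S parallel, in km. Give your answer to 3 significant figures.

Node shift per orbit = (7157.0/86164) × 360° = 29.90°.
Equatorial spacing = 29.90 × 111.2 km/° = 3325 km.
At 27° latitude, spacing = 3325 × cos(27°) = 2963 km.

2960 km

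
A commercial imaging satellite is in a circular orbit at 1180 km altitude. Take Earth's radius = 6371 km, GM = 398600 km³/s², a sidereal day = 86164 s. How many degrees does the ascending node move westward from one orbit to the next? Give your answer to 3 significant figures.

27.3°

Semi-major axis a = 6371 + 1180 = 7551 km. Period T = 2π√(a³/μ) = 2π√(7551³/398600) = 6530.1 s = 108.83 min.
During one orbit Earth rotates (6530.1 / 86164) × 360° = 27.28°.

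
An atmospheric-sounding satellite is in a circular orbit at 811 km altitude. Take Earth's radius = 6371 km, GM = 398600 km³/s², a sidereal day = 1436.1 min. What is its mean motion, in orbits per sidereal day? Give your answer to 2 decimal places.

Semi-major axis a = 6371 + 811 = 7182 km. Period T = 2π√(a³/μ) = 2π√(7182³/398600) = 6057.3 s = 100.96 min.
Orbits per sidereal day = 86166 / 6057.3 = 14.225.

14.23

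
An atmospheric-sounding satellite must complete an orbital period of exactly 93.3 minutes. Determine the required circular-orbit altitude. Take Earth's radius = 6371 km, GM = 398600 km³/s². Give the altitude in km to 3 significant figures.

T = 93.3 min = 5598.0 s.
From T = 2π√(a³/μ): a = (μ T²/4π²)^(1/3) = (398600 × 5598.0² / 4π²)^(1/3) = 6814 km.
Altitude h = a − R = 6814 − 6371 = 443 km.

443 km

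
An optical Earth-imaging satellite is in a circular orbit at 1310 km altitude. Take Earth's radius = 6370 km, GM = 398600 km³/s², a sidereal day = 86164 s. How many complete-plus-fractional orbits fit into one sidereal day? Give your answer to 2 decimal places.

Semi-major axis a = 6370 + 1310 = 7680 km. Period T = 2π√(a³/μ) = 2π√(7680³/398600) = 6698.1 s = 111.64 min.
Orbits per sidereal day = 86164 / 6698.1 = 12.864.

12.86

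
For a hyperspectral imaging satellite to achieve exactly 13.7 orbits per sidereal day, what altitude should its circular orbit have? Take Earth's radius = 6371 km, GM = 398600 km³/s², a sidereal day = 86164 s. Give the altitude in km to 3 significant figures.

Required period T = 86164 / 13.7 = 6289.3 s.
From T = 2π√(a³/μ): a = (μ T²/4π²)^(1/3) = (398600 × 6289.3² / 4π²)^(1/3) = 7364 km.
Altitude h = a − R = 7364 − 6371 = 993 km.

993 km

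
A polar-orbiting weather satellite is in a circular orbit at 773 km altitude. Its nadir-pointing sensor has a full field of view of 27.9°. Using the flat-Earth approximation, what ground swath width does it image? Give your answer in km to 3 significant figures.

384 km

Half-angle = 27.9°/2 = 13.95°.
Swath width ≈ 2h·tan(θ/2) = 2 × 773 × tan(13.95°) = 384.0 km.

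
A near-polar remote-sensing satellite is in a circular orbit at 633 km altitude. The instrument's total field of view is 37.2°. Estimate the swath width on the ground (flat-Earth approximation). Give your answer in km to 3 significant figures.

426 km

Half-angle = 37.2°/2 = 18.6°.
Swath width ≈ 2h·tan(θ/2) = 2 × 633 × tan(18.6°) = 426.1 km.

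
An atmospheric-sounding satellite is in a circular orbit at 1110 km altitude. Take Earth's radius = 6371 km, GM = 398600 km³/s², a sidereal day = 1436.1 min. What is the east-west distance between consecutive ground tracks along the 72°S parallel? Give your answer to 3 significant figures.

Semi-major axis a = 6371 + 1110 = 7481 km. Period T = 2π√(a³/μ) = 2π√(7481³/398600) = 6439.5 s = 107.32 min.
Node shift per orbit = (6439.5/86166) × 360° = 26.90°.
Equatorial spacing = 26.90 × 111.2 km/° = 2992 km.
At 72° latitude, spacing = 2992 × cos(72°) = 924 km.

924 km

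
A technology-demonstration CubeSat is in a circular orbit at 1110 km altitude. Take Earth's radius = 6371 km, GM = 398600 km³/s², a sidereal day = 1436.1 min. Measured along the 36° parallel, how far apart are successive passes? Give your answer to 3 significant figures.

2420 km

Semi-major axis a = 6371 + 1110 = 7481 km. Period T = 2π√(a³/μ) = 2π√(7481³/398600) = 6439.5 s = 107.32 min.
Node shift per orbit = (6439.5/86166) × 360° = 26.90°.
Equatorial spacing = 26.90 × 111.2 km/° = 2992 km.
At 36° latitude, spacing = 2992 × cos(36°) = 2420 km.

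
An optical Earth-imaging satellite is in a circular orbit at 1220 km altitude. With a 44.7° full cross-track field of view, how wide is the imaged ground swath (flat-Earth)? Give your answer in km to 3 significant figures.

Half-angle = 44.7°/2 = 22.35°.
Swath width ≈ 2h·tan(θ/2) = 2 × 1220 × tan(22.35°) = 1003.2 km.

1000 km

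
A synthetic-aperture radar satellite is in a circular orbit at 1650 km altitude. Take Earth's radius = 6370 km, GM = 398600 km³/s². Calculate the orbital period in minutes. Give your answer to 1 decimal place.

119.1 min

Semi-major axis a = 6370 + 1650 = 8020 km. Period T = 2π√(a³/μ) = 2π√(8020³/398600) = 7147.8 s = 119.13 min.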